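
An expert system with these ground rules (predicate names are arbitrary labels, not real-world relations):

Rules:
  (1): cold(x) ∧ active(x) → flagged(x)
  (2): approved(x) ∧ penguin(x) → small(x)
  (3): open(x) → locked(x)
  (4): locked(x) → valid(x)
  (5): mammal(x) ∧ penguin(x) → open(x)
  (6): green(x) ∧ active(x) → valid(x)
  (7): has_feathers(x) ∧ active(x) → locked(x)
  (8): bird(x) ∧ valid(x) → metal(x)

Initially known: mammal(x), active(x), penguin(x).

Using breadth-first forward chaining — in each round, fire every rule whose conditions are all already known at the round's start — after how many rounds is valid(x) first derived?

Round 1 — (5), derive open(x).
Round 2 — (3), derive locked(x).
Round 3 — (4), derive valid(x).
valid(x) first appears in round 3.

3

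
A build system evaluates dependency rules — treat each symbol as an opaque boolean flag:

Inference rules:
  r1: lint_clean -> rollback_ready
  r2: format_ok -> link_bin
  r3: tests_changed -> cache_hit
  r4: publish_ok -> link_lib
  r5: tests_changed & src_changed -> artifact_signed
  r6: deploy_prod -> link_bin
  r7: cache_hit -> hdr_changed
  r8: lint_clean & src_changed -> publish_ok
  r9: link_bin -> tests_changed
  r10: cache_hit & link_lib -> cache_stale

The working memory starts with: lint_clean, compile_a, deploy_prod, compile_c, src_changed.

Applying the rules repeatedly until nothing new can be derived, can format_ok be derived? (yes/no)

no

Round 1: r1 [lint_clean -> rollback_ready]; r6 [deploy_prod -> link_bin]; r8 [lint_clean & src_changed -> publish_ok]. New: rollback_ready, link_bin, publish_ok.
Round 2: r4 [publish_ok -> link_lib]; r9 [link_bin -> tests_changed]. New: link_lib, tests_changed.
Round 3: r3 [tests_changed -> cache_hit]; r5 [tests_changed & src_changed -> artifact_signed]. New: cache_hit, artifact_signed.
Round 4: r7 [cache_hit -> hdr_changed]; r10 [cache_hit & link_lib -> cache_stale]. New: hdr_changed, cache_stale.
Fixed point reached. No rule has format_ok as a consequent, and it is not given.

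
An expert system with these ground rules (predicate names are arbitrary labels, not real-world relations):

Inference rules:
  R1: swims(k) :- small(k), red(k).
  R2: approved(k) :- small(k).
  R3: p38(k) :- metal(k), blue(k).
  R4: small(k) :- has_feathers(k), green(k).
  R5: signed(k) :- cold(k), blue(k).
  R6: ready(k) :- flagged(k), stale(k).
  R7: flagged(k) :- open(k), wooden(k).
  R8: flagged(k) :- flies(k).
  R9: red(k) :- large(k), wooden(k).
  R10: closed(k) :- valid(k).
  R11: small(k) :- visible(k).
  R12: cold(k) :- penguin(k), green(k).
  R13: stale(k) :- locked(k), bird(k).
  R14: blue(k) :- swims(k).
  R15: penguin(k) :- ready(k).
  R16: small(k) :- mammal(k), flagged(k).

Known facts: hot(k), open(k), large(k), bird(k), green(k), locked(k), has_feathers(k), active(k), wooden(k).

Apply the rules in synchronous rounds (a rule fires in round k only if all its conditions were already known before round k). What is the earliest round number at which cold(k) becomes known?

4

Round 1: R4 [small(k) :- has_feathers(k), green(k).]; R7 [flagged(k) :- open(k), wooden(k).]; R9 [red(k) :- large(k), wooden(k).]; R13 [stale(k) :- locked(k), bird(k).]. New: small(k), flagged(k), red(k), stale(k).
Round 2: R1 [swims(k) :- small(k), red(k).]; R2 [approved(k) :- small(k).]; R6 [ready(k) :- flagged(k), stale(k).]. New: swims(k), approved(k), ready(k).
Round 3: R14 [blue(k) :- swims(k).]; R15 [penguin(k) :- ready(k).]. New: blue(k), penguin(k).
Round 4: R12 [cold(k) :- penguin(k), green(k).]. New: cold(k).
cold(k) first appears in round 4.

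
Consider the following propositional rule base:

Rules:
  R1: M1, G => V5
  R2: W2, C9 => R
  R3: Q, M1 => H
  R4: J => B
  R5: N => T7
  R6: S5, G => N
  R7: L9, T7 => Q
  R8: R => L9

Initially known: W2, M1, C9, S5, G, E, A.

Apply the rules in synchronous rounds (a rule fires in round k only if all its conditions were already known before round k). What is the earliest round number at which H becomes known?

[1] R1 [M1, G => V5]; R2 [W2, C9 => R]; R6 [S5, G => N]. ⇒ new: V5, R, N.
[2] R5 [N => T7]; R8 [R => L9]. ⇒ new: T7, L9.
[3] R7 [L9, T7 => Q]. ⇒ new: Q.
[4] R3 [Q, M1 => H]. ⇒ new: H.
H first appears in round 4.

4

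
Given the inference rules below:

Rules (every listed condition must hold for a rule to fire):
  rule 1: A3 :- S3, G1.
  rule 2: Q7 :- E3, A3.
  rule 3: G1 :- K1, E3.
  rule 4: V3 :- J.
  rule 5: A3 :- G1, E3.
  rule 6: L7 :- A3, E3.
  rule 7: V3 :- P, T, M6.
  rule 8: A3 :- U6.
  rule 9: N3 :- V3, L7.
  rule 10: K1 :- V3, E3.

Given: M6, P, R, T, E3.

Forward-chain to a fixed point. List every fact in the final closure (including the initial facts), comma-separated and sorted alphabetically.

Round 1 fires rule 7, giving V3.
Round 2 fires rule 10, giving K1.
Round 3 fires rule 3, giving G1.
Round 4 fires rule 5, giving A3.
Round 5 fires rule 2, rule 6, giving Q7, L7.
Round 6 fires rule 9, giving N3.

A3, E3, G1, K1, L7, M6, N3, P, Q7, R, T, V3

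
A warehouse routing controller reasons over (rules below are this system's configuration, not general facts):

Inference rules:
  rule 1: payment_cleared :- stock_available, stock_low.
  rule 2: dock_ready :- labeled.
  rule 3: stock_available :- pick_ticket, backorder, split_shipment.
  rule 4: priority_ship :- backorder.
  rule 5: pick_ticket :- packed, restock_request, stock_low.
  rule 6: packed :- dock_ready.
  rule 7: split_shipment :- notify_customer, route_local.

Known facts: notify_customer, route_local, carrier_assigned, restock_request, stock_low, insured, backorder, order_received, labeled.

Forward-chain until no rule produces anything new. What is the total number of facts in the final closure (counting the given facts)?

16

Round 1: rule 2 [dock_ready :- labeled.]; rule 4 [priority_ship :- backorder.]; rule 7 [split_shipment :- notify_customer, route_local.]. New: dock_ready, priority_ship, split_shipment.
Round 2: rule 6 [packed :- dock_ready.]. New: packed.
Round 3: rule 5 [pick_ticket :- packed, restock_request, stock_low.]. New: pick_ticket.
Round 4: rule 3 [stock_available :- pick_ticket, backorder, split_shipment.]. New: stock_available.
Round 5: rule 1 [payment_cleared :- stock_available, stock_low.]. New: payment_cleared.
Closure: {backorder, carrier_assigned, dock_ready, insured, labeled, notify_customer, order_received, packed, payment_cleared, pick_ticket, priority_ship, restock_request, route_local, split_shipment, stock_available, stock_low} — 16 facts.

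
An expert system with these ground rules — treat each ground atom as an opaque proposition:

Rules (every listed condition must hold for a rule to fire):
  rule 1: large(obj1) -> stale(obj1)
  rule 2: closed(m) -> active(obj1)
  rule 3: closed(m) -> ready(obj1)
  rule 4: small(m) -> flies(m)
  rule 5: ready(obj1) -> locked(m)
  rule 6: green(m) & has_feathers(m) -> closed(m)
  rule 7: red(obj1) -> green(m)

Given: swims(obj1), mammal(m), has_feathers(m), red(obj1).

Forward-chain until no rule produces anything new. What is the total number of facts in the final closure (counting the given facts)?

9

Round 1: rule 7 [red(obj1) -> green(m)]. Adds green(m).
Round 2: rule 6 [green(m) & has_feathers(m) -> closed(m)]. Adds closed(m).
Round 3: rule 2 [closed(m) -> active(obj1)]; rule 3 [closed(m) -> ready(obj1)]. Adds active(obj1), ready(obj1).
Round 4: rule 5 [ready(obj1) -> locked(m)]. Adds locked(m).
Closure: {active(obj1), closed(m), green(m), has_feathers(m), locked(m), mammal(m), ready(obj1), red(obj1), swims(obj1)} — 9 facts.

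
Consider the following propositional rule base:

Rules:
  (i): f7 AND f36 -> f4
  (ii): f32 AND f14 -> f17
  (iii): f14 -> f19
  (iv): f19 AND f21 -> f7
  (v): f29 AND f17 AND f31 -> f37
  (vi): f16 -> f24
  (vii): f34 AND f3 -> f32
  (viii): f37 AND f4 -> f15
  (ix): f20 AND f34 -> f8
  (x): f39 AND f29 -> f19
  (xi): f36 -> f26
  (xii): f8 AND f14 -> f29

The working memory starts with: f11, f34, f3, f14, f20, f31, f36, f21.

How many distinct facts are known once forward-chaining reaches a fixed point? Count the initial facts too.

[1] (iii) [f14 -> f19]; (vii) [f34 AND f3 -> f32]; (ix) [f20 AND f34 -> f8]; (xi) [f36 -> f26]. ⇒ new: f19, f32, f8, f26.
[2] (ii) [f32 AND f14 -> f17]; (iv) [f19 AND f21 -> f7]; (xii) [f8 AND f14 -> f29]. ⇒ new: f17, f7, f29.
[3] (i) [f7 AND f36 -> f4]; (v) [f29 AND f17 AND f31 -> f37]. ⇒ new: f4, f37.
[4] (viii) [f37 AND f4 -> f15]. ⇒ new: f15.
Closure: {f11, f14, f15, f17, f19, f20, f21, f26, f29, f3, f31, f32, f34, f36, f37, f4, f7, f8} — 18 facts.

18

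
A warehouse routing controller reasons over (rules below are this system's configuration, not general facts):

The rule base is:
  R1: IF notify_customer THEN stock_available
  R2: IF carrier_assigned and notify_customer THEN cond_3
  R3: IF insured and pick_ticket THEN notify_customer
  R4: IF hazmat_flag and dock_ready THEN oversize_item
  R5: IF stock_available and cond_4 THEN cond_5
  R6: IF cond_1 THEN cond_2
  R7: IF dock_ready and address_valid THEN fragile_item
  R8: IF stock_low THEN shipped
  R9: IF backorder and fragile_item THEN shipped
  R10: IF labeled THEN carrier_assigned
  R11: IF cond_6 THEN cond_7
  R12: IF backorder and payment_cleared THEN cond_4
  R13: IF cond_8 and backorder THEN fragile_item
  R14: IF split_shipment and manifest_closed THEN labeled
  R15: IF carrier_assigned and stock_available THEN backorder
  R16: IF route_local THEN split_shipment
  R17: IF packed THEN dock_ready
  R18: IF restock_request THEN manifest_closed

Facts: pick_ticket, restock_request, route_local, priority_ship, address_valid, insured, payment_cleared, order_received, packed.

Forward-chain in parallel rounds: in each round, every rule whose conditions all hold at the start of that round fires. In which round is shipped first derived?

Round 1 fires R3, R16, R17, R18, giving notify_customer, split_shipment, dock_ready, manifest_closed.
Round 2 fires R1, R7, R14, giving stock_available, fragile_item, labeled.
Round 3 fires R10, giving carrier_assigned.
Round 4 fires R2, R15, giving cond_3, backorder.
Round 5 fires R9, R12, giving shipped, cond_4.
shipped first appears in round 5.

5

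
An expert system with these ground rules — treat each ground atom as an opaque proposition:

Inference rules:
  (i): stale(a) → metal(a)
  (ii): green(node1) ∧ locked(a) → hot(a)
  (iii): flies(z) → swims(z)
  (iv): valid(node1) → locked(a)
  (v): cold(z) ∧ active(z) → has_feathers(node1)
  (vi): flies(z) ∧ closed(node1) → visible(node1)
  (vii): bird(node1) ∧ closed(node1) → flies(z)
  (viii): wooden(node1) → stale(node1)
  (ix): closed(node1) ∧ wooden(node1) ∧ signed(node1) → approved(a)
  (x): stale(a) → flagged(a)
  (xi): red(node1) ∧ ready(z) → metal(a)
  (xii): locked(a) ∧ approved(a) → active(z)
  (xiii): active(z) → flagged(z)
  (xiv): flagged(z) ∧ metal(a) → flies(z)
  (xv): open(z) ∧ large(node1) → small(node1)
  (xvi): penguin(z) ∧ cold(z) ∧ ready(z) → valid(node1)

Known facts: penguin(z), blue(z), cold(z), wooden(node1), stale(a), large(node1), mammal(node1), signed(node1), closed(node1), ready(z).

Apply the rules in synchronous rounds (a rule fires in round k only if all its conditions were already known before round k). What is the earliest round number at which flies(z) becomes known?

Round 1: (i) [stale(a) → metal(a)]; (viii) [wooden(node1) → stale(node1)]; (ix) [closed(node1) ∧ wooden(node1) ∧ signed(node1) → approved(a)]; (x) [stale(a) → flagged(a)]; (xvi) [penguin(z) ∧ cold(z) ∧ ready(z) → valid(node1)]. New: metal(a), stale(node1), approved(a), flagged(a), valid(node1).
Round 2: (iv) [valid(node1) → locked(a)]. New: locked(a).
Round 3: (xii) [locked(a) ∧ approved(a) → active(z)]. New: active(z).
Round 4: (v) [cold(z) ∧ active(z) → has_feathers(node1)]; (xiii) [active(z) → flagged(z)]. New: has_feathers(node1), flagged(z).
Round 5: (xiv) [flagged(z) ∧ metal(a) → flies(z)]. New: flies(z).
flies(z) first appears in round 5.

5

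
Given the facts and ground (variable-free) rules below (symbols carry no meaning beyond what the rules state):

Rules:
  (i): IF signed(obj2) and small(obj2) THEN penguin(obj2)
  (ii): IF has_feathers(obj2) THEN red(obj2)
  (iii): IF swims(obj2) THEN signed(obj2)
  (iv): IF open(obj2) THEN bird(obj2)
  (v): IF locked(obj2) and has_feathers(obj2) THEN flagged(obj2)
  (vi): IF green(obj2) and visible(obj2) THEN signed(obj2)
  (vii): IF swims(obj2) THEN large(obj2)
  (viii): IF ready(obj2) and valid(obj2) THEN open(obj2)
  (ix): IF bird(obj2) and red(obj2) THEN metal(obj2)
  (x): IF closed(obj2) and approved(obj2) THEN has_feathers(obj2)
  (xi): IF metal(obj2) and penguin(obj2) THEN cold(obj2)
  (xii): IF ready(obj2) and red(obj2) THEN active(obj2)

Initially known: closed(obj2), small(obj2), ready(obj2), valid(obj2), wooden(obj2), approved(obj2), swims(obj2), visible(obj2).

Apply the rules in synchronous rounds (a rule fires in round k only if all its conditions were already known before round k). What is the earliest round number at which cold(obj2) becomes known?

[1] (iii) [IF swims(obj2) THEN signed(obj2)]; (vii) [IF swims(obj2) THEN large(obj2)]; (viii) [IF ready(obj2) and valid(obj2) THEN open(obj2)]; (x) [IF closed(obj2) and approved(obj2) THEN has_feathers(obj2)]. ⇒ new: signed(obj2), large(obj2), open(obj2), has_feathers(obj2).
[2] (i) [IF signed(obj2) and small(obj2) THEN penguin(obj2)]; (ii) [IF has_feathers(obj2) THEN red(obj2)]; (iv) [IF open(obj2) THEN bird(obj2)]. ⇒ new: penguin(obj2), red(obj2), bird(obj2).
[3] (ix) [IF bird(obj2) and red(obj2) THEN metal(obj2)]; (xii) [IF ready(obj2) and red(obj2) THEN active(obj2)]. ⇒ new: metal(obj2), active(obj2).
[4] (xi) [IF metal(obj2) and penguin(obj2) THEN cold(obj2)]. ⇒ new: cold(obj2).
cold(obj2) first appears in round 4.

4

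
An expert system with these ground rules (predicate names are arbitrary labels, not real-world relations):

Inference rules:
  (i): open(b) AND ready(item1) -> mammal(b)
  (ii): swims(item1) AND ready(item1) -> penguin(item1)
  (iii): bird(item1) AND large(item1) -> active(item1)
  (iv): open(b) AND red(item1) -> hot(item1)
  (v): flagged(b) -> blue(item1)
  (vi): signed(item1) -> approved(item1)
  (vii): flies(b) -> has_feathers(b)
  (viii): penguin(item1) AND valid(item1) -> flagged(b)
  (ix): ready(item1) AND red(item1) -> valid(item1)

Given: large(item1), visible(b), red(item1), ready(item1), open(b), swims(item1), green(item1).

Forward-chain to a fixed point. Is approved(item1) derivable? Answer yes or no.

Round 1: (i) [open(b) AND ready(item1) -> mammal(b)]; (ii) [swims(item1) AND ready(item1) -> penguin(item1)]; (iv) [open(b) AND red(item1) -> hot(item1)]; (ix) [ready(item1) AND red(item1) -> valid(item1)]. New: mammal(b), penguin(item1), hot(item1), valid(item1).
Round 2: (viii) [penguin(item1) AND valid(item1) -> flagged(b)]. New: flagged(b).
Round 3: (v) [flagged(b) -> blue(item1)]. New: blue(item1).
Fixed point reached. approved(item1) is concluded only by (vi); (vi) needs signed(item1) (never derived).

no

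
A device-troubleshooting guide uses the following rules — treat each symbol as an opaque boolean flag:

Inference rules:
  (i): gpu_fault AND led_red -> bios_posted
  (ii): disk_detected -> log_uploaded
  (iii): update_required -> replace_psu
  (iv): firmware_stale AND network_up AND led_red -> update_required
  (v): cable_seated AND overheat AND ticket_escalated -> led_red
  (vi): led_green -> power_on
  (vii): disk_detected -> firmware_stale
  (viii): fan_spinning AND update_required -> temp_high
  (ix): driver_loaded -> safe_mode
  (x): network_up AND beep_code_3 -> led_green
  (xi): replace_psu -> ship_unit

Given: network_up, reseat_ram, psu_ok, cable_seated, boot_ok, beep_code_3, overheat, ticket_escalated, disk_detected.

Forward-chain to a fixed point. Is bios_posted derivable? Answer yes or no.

[1] (ii) [disk_detected -> log_uploaded]; (v) [cable_seated AND overheat AND ticket_escalated -> led_red]; (vii) [disk_detected -> firmware_stale]; (x) [network_up AND beep_code_3 -> led_green]. ⇒ new: log_uploaded, led_red, firmware_stale, led_green.
[2] (iv) [firmware_stale AND network_up AND led_red -> update_required]; (vi) [led_green -> power_on]. ⇒ new: update_required, power_on.
[3] (iii) [update_required -> replace_psu]. ⇒ new: replace_psu.
[4] (xi) [replace_psu -> ship_unit]. ⇒ new: ship_unit.
Fixed point reached. bios_posted is concluded only by (i); (i) needs gpu_fault (never derived).

no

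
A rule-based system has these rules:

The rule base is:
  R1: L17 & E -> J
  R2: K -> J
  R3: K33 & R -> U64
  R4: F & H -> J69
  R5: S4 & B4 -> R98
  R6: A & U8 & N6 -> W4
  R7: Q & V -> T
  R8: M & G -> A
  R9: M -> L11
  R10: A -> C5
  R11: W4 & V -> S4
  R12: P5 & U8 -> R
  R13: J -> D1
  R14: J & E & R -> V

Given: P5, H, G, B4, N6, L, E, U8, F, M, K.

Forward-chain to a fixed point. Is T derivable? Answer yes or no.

Round 1 — R2, R4, R8, R9, R12, derive J, J69, A, L11, R.
Round 2 — R6, R10, R13, R14, derive W4, C5, D1, V.
Round 3 — R11, derive S4.
Round 4 — R5, derive R98.
Fixed point reached. T is concluded only by R7; R7 needs Q (never derived).

no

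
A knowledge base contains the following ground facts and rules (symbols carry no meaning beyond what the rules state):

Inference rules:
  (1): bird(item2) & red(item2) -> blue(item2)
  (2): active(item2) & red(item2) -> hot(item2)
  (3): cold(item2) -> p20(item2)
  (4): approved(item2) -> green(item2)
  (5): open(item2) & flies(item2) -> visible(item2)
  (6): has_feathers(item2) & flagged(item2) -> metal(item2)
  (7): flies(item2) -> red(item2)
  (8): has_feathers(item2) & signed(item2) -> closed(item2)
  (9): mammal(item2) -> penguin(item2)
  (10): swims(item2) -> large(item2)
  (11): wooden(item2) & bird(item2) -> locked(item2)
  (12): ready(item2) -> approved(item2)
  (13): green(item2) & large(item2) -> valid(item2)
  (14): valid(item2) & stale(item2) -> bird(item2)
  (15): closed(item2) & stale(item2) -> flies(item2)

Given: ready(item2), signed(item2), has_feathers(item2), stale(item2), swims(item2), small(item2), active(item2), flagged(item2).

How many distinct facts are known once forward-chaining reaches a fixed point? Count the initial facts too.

19

Round 1: (6) [has_feathers(item2) & flagged(item2) -> metal(item2)]; (8) [has_feathers(item2) & signed(item2) -> closed(item2)]; (10) [swims(item2) -> large(item2)]; (12) [ready(item2) -> approved(item2)]. New: metal(item2), closed(item2), large(item2), approved(item2).
Round 2: (4) [approved(item2) -> green(item2)]; (15) [closed(item2) & stale(item2) -> flies(item2)]. New: green(item2), flies(item2).
Round 3: (7) [flies(item2) -> red(item2)]; (13) [green(item2) & large(item2) -> valid(item2)]. New: red(item2), valid(item2).
Round 4: (2) [active(item2) & red(item2) -> hot(item2)]; (14) [valid(item2) & stale(item2) -> bird(item2)]. New: hot(item2), bird(item2).
Round 5: (1) [bird(item2) & red(item2) -> blue(item2)]. New: blue(item2).
Closure: {active(item2), approved(item2), bird(item2), blue(item2), closed(item2), flagged(item2), flies(item2), green(item2), has_feathers(item2), hot(item2), large(item2), metal(item2), ready(item2), red(item2), signed(item2), small(item2), stale(item2), swims(item2), valid(item2)} — 19 facts.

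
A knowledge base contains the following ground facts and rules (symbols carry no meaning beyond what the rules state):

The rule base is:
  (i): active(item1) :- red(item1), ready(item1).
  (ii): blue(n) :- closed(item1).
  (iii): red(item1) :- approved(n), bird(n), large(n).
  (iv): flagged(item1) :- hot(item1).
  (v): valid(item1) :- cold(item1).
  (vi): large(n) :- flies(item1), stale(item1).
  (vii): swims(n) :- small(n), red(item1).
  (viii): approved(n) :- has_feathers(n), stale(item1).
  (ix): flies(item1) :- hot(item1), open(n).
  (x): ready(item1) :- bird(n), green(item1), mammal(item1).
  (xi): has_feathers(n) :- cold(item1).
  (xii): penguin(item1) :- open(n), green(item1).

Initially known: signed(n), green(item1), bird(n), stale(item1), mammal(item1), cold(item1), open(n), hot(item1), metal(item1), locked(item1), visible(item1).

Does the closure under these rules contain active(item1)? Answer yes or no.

yes

Round 1: (iv) [flagged(item1) :- hot(item1).]; (v) [valid(item1) :- cold(item1).]; (ix) [flies(item1) :- hot(item1), open(n).]; (x) [ready(item1) :- bird(n), green(item1), mammal(item1).]; (xi) [has_feathers(n) :- cold(item1).]; (xii) [penguin(item1) :- open(n), green(item1).]. New: flagged(item1), valid(item1), flies(item1), ready(item1), has_feathers(n), penguin(item1).
Round 2: (vi) [large(n) :- flies(item1), stale(item1).]; (viii) [approved(n) :- has_feathers(n), stale(item1).]. New: large(n), approved(n).
Round 3: (iii) [red(item1) :- approved(n), bird(n), large(n).]. New: red(item1).
Round 4: (i) [active(item1) :- red(item1), ready(item1).]. New: active(item1).
active(item1) appears in round 4, so it is derivable.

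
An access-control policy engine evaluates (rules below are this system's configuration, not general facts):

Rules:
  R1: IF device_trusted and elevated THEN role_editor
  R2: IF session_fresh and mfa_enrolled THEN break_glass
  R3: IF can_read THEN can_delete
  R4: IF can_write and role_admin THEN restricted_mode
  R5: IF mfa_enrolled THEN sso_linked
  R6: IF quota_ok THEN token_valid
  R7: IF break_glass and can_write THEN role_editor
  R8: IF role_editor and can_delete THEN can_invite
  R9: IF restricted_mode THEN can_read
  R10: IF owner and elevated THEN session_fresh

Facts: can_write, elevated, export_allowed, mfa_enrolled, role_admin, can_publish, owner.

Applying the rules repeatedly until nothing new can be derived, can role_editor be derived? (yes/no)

Round 1 fires R4, R5, R10, giving restricted_mode, sso_linked, session_fresh.
Round 2 fires R2, R9, giving break_glass, can_read.
Round 3 fires R3, R7, giving can_delete, role_editor.
Round 4 fires R8, giving can_invite.
role_editor appears in round 3, so it is derivable.

yes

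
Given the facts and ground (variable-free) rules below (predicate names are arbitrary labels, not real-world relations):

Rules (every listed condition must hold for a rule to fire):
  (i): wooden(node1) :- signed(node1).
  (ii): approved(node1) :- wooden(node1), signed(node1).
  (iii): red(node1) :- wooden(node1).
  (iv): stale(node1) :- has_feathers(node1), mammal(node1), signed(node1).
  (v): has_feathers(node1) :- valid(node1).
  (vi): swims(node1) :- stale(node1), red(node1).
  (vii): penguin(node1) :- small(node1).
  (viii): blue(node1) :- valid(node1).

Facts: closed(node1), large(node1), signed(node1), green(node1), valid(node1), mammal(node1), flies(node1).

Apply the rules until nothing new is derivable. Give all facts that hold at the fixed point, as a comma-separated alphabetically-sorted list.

approved(node1), blue(node1), closed(node1), flies(node1), green(node1), has_feathers(node1), large(node1), mammal(node1), red(node1), signed(node1), stale(node1), swims(node1), valid(node1), wooden(node1)

Round 1 fires (i), (v), (viii), giving wooden(node1), has_feathers(node1), blue(node1).
Round 2 fires (ii), (iii), (iv), giving approved(node1), red(node1), stale(node1).
Round 3 fires (vi), giving swims(node1).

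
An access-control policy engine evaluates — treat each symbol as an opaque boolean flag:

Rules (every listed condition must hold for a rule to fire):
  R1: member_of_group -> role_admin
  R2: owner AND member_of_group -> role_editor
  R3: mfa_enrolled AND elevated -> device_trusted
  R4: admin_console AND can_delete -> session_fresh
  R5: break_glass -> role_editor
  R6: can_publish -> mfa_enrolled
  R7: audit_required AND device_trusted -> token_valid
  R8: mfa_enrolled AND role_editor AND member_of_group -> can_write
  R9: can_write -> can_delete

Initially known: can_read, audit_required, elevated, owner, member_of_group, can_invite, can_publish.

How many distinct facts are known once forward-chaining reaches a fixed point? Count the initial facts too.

Round 1: R1 [member_of_group -> role_admin]; R2 [owner AND member_of_group -> role_editor]; R6 [can_publish -> mfa_enrolled]. Adds role_admin, role_editor, mfa_enrolled.
Round 2: R3 [mfa_enrolled AND elevated -> device_trusted]; R8 [mfa_enrolled AND role_editor AND member_of_group -> can_write]. Adds device_trusted, can_write.
Round 3: R7 [audit_required AND device_trusted -> token_valid]; R9 [can_write -> can_delete]. Adds token_valid, can_delete.
Closure: {audit_required, can_delete, can_invite, can_publish, can_read, can_write, device_trusted, elevated, member_of_group, mfa_enrolled, owner, role_admin, role_editor, token_valid} — 14 facts.

14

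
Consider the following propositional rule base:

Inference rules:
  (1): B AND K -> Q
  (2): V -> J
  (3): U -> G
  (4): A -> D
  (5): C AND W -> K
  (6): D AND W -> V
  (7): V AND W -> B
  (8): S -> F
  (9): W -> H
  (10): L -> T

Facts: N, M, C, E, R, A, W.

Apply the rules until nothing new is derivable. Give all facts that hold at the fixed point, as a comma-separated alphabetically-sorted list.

A, B, C, D, E, H, J, K, M, N, Q, R, V, W

Round 1: (4) [A -> D]; (5) [C AND W -> K]; (9) [W -> H]. New: D, K, H.
Round 2: (6) [D AND W -> V]. New: V.
Round 3: (2) [V -> J]; (7) [V AND W -> B]. New: J, B.
Round 4: (1) [B AND K -> Q]. New: Q.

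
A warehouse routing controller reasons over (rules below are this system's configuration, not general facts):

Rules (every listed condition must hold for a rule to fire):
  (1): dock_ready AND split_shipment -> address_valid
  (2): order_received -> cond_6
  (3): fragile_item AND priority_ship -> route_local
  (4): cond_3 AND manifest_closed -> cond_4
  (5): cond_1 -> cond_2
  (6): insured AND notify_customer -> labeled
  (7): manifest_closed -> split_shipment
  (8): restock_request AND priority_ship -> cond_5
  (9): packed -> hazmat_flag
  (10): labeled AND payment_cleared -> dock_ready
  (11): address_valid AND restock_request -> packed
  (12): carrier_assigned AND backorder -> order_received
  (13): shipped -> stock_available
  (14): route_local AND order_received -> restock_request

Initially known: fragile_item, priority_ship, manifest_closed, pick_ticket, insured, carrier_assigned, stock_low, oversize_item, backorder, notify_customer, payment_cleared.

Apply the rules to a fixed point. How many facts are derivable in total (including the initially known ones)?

22

Round 1: (3) [fragile_item AND priority_ship -> route_local]; (6) [insured AND notify_customer -> labeled]; (7) [manifest_closed -> split_shipment]; (12) [carrier_assigned AND backorder -> order_received]. Adds route_local, labeled, split_shipment, order_received.
Round 2: (2) [order_received -> cond_6]; (10) [labeled AND payment_cleared -> dock_ready]; (14) [route_local AND order_received -> restock_request]. Adds cond_6, dock_ready, restock_request.
Round 3: (1) [dock_ready AND split_shipment -> address_valid]; (8) [restock_request AND priority_ship -> cond_5]. Adds address_valid, cond_5.
Round 4: (11) [address_valid AND restock_request -> packed]. Adds packed.
Round 5: (9) [packed -> hazmat_flag]. Adds hazmat_flag.
Closure: {address_valid, backorder, carrier_assigned, cond_5, cond_6, dock_ready, fragile_item, hazmat_flag, insured, labeled, manifest_closed, notify_customer, order_received, oversize_item, packed, payment_cleared, pick_ticket, priority_ship, restock_request, route_local, split_shipment, stock_low} — 22 facts.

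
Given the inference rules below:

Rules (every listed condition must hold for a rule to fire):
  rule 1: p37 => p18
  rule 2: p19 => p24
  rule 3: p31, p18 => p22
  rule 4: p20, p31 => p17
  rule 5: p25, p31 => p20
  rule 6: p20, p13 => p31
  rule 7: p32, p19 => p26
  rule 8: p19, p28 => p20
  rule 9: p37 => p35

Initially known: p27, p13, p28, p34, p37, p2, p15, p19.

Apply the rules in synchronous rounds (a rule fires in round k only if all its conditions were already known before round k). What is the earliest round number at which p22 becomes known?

Round 1 fires rule 1, rule 2, rule 8, rule 9, giving p18, p24, p20, p35.
Round 2 fires rule 6, giving p31.
Round 3 fires rule 3, rule 4, giving p22, p17.
p22 first appears in round 3.

3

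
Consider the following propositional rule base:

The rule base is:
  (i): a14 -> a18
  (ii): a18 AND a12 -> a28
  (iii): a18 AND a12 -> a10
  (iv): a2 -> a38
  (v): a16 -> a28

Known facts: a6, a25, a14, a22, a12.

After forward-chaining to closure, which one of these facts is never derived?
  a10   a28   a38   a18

Round 1: (i) [a14 -> a18]. Adds a18.
Round 2: (ii) [a18 AND a12 -> a28]; (iii) [a18 AND a12 -> a10]. Adds a28, a10.
Derived: a10 (round 2), a18 (round 1), a28 (round 2). a38 never appears in any round.

a38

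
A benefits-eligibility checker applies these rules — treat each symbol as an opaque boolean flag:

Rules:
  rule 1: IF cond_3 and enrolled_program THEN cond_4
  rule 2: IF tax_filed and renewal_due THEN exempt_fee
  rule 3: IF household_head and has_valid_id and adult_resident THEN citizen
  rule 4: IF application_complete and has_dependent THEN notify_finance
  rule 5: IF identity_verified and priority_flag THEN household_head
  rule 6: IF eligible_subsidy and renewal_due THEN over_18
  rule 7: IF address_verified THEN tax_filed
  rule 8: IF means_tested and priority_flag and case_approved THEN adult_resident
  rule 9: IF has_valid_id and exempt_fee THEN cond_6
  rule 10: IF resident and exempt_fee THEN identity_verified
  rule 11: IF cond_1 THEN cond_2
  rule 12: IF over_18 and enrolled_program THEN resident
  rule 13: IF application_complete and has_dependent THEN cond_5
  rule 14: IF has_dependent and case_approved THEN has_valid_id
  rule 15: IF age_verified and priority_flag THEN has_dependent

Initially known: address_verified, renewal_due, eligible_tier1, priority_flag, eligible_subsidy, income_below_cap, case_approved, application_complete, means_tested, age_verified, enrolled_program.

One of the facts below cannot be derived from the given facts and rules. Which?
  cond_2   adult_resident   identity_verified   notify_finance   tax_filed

Round 1: rule 6 [IF eligible_subsidy and renewal_due THEN over_18]; rule 7 [IF address_verified THEN tax_filed]; rule 8 [IF means_tested and priority_flag and case_approved THEN adult_resident]; rule 15 [IF age_verified and priority_flag THEN has_dependent]. New: over_18, tax_filed, adult_resident, has_dependent.
Round 2: rule 2 [IF tax_filed and renewal_due THEN exempt_fee]; rule 4 [IF application_complete and has_dependent THEN notify_finance]; rule 12 [IF over_18 and enrolled_program THEN resident]; rule 13 [IF application_complete and has_dependent THEN cond_5]; rule 14 [IF has_dependent and case_approved THEN has_valid_id]. New: exempt_fee, notify_finance, resident, cond_5, has_valid_id.
Round 3: rule 9 [IF has_valid_id and exempt_fee THEN cond_6]; rule 10 [IF resident and exempt_fee THEN identity_verified]. New: cond_6, identity_verified.
Round 4: rule 5 [IF identity_verified and priority_flag THEN household_head]. New: household_head.
Round 5: rule 3 [IF household_head and has_valid_id and adult_resident THEN citizen]. New: citizen.
Derived: identity_verified (round 3), tax_filed (round 1), notify_finance (round 2), adult_resident (round 1). cond_2 never appears in any round.

cond_2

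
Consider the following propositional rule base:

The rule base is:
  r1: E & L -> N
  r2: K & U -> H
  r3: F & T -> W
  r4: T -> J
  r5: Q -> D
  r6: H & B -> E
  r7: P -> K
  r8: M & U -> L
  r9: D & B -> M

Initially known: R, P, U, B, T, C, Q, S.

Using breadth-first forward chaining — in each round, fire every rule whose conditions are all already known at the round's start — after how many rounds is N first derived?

4

[1] r4 [T -> J]; r5 [Q -> D]; r7 [P -> K]. ⇒ new: J, D, K.
[2] r2 [K & U -> H]; r9 [D & B -> M]. ⇒ new: H, M.
[3] r6 [H & B -> E]; r8 [M & U -> L]. ⇒ new: E, L.
[4] r1 [E & L -> N]. ⇒ new: N.
N first appears in round 4.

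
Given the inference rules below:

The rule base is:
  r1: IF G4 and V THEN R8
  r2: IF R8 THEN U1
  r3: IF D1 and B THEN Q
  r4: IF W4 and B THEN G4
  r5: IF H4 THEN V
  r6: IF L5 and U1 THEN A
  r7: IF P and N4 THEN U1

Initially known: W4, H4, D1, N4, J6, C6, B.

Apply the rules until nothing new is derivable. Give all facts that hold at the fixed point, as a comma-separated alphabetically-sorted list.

Round 1: r3 [IF D1 and B THEN Q]; r4 [IF W4 and B THEN G4]; r5 [IF H4 THEN V]. Adds Q, G4, V.
Round 2: r1 [IF G4 and V THEN R8]. Adds R8.
Round 3: r2 [IF R8 THEN U1]. Adds U1.

B, C6, D1, G4, H4, J6, N4, Q, R8, U1, V, W4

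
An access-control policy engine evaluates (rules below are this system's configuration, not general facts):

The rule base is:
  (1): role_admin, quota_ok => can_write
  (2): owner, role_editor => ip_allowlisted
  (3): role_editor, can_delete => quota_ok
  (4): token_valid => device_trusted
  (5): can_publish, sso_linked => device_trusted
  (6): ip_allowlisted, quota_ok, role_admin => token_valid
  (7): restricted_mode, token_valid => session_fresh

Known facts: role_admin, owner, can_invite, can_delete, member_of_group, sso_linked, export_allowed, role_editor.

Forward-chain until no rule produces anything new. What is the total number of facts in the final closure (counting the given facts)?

Round 1 — (2), (3), derive ip_allowlisted, quota_ok.
Round 2 — (1), (6), derive can_write, token_valid.
Round 3 — (4), derive device_trusted.
Closure: {can_delete, can_invite, can_write, device_trusted, export_allowed, ip_allowlisted, member_of_group, owner, quota_ok, role_admin, role_editor, sso_linked, token_valid} — 13 facts.

13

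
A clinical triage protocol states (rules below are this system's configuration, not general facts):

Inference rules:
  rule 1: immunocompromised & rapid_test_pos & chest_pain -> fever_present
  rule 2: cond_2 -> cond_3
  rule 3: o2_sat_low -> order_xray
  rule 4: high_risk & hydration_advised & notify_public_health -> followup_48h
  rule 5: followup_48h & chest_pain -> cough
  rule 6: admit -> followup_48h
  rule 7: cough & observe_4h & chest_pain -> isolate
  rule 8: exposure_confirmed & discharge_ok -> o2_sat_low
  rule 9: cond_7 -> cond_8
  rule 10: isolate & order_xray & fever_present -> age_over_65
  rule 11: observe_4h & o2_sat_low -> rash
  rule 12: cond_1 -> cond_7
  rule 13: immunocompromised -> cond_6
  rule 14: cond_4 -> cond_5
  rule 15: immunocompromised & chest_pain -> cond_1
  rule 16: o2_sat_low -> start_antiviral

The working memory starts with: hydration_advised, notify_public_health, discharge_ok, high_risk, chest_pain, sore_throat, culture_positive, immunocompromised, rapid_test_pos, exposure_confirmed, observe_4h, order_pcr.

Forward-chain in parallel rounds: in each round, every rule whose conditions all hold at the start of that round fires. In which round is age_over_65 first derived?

Round 1 — rule 1, rule 4, rule 8, rule 13, rule 15, derive fever_present, followup_48h, o2_sat_low, cond_6, cond_1.
Round 2 — rule 3, rule 5, rule 11, rule 12, rule 16, derive order_xray, cough, rash, cond_7, start_antiviral.
Round 3 — rule 7, rule 9, derive isolate, cond_8.
Round 4 — rule 10, derive age_over_65.
age_over_65 first appears in round 4.

4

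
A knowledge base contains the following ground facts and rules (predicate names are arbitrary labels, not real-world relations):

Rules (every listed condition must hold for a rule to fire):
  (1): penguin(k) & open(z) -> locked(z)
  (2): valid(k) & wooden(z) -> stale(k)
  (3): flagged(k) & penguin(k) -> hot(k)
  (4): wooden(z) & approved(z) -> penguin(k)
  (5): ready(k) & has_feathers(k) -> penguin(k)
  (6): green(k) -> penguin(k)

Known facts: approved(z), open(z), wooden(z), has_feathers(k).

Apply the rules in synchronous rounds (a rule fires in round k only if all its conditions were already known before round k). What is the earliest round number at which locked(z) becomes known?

2

Round 1 — (4), derive penguin(k).
Round 2 — (1), derive locked(z).
locked(z) first appears in round 2.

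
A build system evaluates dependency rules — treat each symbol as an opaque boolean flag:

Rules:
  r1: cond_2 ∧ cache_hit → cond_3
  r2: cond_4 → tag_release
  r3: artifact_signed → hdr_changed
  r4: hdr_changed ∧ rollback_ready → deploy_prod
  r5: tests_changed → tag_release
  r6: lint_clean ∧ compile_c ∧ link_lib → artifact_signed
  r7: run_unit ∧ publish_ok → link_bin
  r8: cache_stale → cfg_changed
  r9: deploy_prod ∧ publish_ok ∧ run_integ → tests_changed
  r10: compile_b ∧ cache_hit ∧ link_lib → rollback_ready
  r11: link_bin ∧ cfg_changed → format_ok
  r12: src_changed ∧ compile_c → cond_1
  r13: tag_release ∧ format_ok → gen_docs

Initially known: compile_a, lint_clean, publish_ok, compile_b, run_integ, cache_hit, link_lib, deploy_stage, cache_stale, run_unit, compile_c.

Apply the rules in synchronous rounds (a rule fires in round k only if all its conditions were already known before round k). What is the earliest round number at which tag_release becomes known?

Round 1: r6 [lint_clean ∧ compile_c ∧ link_lib → artifact_signed]; r7 [run_unit ∧ publish_ok → link_bin]; r8 [cache_stale → cfg_changed]; r10 [compile_b ∧ cache_hit ∧ link_lib → rollback_ready]. New: artifact_signed, link_bin, cfg_changed, rollback_ready.
Round 2: r3 [artifact_signed → hdr_changed]; r11 [link_bin ∧ cfg_changed → format_ok]. New: hdr_changed, format_ok.
Round 3: r4 [hdr_changed ∧ rollback_ready → deploy_prod]. New: deploy_prod.
Round 4: r9 [deploy_prod ∧ publish_ok ∧ run_integ → tests_changed]. New: tests_changed.
Round 5: r5 [tests_changed → tag_release]. New: tag_release.
tag_release first appears in round 5.

5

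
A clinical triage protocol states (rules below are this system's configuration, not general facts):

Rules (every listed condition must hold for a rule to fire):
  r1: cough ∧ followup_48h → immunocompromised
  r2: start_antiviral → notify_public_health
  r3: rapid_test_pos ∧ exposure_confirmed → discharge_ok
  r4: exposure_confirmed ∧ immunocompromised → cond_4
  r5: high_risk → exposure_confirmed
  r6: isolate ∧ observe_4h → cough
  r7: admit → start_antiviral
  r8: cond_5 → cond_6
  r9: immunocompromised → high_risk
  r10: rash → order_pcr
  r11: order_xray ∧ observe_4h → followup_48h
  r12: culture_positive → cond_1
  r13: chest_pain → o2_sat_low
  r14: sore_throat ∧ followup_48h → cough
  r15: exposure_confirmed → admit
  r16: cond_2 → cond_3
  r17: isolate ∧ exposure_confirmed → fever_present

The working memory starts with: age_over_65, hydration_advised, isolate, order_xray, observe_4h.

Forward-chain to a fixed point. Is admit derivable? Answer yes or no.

[1] r6 [isolate ∧ observe_4h → cough]; r11 [order_xray ∧ observe_4h → followup_48h]. ⇒ new: cough, followup_48h.
[2] r1 [cough ∧ followup_48h → immunocompromised]. ⇒ new: immunocompromised.
[3] r9 [immunocompromised → high_risk]. ⇒ new: high_risk.
[4] r5 [high_risk → exposure_confirmed]. ⇒ new: exposure_confirmed.
[5] r4 [exposure_confirmed ∧ immunocompromised → cond_4]; r15 [exposure_confirmed → admit]; r17 [isolate ∧ exposure_confirmed → fever_present]. ⇒ new: cond_4, admit, fever_present.
[6] r7 [admit → start_antiviral]. ⇒ new: start_antiviral.
[7] r2 [start_antiviral → notify_public_health]. ⇒ new: notify_public_health.
admit appears in round 5, so it is derivable.

yes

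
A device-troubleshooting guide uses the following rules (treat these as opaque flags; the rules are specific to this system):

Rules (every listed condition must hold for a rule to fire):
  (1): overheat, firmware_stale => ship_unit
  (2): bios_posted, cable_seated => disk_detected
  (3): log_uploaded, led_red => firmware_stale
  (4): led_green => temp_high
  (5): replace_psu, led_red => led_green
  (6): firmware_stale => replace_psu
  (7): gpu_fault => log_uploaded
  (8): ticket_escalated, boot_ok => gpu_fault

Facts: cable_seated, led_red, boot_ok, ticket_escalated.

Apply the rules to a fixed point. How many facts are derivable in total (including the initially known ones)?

10

Round 1 fires (8), giving gpu_fault.
Round 2 fires (7), giving log_uploaded.
Round 3 fires (3), giving firmware_stale.
Round 4 fires (6), giving replace_psu.
Round 5 fires (5), giving led_green.
Round 6 fires (4), giving temp_high.
Closure: {boot_ok, cable_seated, firmware_stale, gpu_fault, led_green, led_red, log_uploaded, replace_psu, temp_high, ticket_escalated} — 10 facts.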